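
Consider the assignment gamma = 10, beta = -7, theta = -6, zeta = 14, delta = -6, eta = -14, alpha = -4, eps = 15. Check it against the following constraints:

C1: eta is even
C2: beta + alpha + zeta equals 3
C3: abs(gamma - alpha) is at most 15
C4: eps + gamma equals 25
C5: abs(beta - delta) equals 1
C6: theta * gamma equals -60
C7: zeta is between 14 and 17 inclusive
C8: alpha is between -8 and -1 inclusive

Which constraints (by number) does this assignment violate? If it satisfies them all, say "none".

Yes — all constraints hold.

C1: eta = -14 is even — holds.
C2: beta + alpha + zeta = -7 + (-4) + 14 = 3 — holds.
C3: abs(10 - (-4)) = 14; 14 ≤ 15 — holds.
C4: eps + gamma = 15 + 10 = 25 — holds.
C5: abs(-7 - (-6)) = 1 — holds.
C6: theta * gamma = -6 * 10 = -60 — holds.
C7: zeta = 14 lies in [14, 17] — holds.
C8: alpha = -4 lies in [-8, -1] — holds.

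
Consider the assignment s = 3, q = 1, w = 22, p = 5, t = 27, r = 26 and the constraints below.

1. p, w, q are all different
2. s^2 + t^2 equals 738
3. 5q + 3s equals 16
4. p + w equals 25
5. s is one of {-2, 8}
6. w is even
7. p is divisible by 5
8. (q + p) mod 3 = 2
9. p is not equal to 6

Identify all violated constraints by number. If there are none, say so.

1. values 5, 22, 1 are pairwise distinct  ✓
2. s^2 + t^2 = 3^2 + 27^2 = 9 + 729 = 738  ✓
3. 5q + 3s = 5(1) + 3(3) = 14, not 16  ✗
4. p + w = 5 + 22 = 27, not 25  ✗
5. s = 3 is not in {-2, 8}  ✗
6. w = 22 is even  ✓
7. 5 / 5 = 1, so 5 divides 5  ✓
8. q + p = 6; 6 mod 3 = 0, not 2  ✗
9. p = 5, and 5 ≠ 6  ✓

Violated: 3, 4, 5, and 8.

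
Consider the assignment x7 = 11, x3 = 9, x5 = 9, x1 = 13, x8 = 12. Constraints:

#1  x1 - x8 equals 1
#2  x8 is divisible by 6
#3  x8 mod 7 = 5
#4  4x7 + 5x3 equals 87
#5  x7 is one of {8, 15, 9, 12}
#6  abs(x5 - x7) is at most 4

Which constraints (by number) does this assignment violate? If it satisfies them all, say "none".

#1 x1 - x8 = 13 - 12 = 1 — holds.
#2 12 / 6 = 2, so 6 divides 12 — holds.
#3 12 mod 7 = 5 — holds.
#4 4x7 + 5x3 = 4(11) + 5(9) = 89, not 87 — does not hold.
#5 x7 = 11 is not in {8, 15, 9, 12} — does not hold.
#6 abs(9 - 11) = 2; 2 ≤ 4 — holds.

Constraints 4, 5 do not hold.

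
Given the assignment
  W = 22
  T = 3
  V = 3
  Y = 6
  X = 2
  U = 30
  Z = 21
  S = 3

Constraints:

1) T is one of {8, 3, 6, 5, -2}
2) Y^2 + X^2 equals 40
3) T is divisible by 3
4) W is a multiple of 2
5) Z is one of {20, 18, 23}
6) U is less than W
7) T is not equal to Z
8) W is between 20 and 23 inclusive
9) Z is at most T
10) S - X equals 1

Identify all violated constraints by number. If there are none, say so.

Constraints 5, 6, and 9 do not hold.

1) T = 3 is in {8, 3, 6, 5, -2}  yes
2) Y^2 + X^2 = 6^2 + 2^2 = 36 + 4 = 40  yes
3) 3 / 3 = 1, so 3 divides 3  yes
4) 22 / 2 = 11, so 2 divides 22  yes
5) Z = 21 is not in {20, 18, 23}  no
6) U = 30, W = 22; 30 ≥ 22 (want <)  no
7) T = 3, Z = 21; distinct  yes
8) W = 22 lies in [20, 23]  yes
9) Z = 21, T = 3; 21 > 3 (want ≤)  no
10) S - X = 3 - 2 = 1  yes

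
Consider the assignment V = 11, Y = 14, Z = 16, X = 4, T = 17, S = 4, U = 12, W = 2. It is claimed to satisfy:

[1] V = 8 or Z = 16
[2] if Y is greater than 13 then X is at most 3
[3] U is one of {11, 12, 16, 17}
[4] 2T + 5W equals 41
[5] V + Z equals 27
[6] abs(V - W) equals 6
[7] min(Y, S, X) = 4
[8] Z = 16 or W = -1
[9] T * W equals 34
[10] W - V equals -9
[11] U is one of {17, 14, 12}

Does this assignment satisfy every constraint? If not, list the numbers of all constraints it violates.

Constraints 2, 4, and 6 are violated.

[1] V = 11 ≠ 8, but Z = 16 = 16 (second disjunct) — satisfied.
[2] Y = 14 > 13, so we need X ≤ 3; but X = 4 > 3 — violated.
[3] U = 12 is in {11, 12, 16, 17} — satisfied.
[4] 2T + 5W = 2(17) + 5(2) = 44, not 41 — violated.
[5] V + Z = 11 + 16 = 27 — satisfied.
[6] abs(11 - 2) = 9, not 6 — violated.
[7] min(14, 4, 4) = 4 — satisfied.
[8] Z = 16 = 16 (first disjunct) — satisfied.
[9] T * W = 17 * 2 = 34 — satisfied.
[10] W - V = 2 - 11 = -9 — satisfied.
[11] U = 12 is in {17, 14, 12} — satisfied.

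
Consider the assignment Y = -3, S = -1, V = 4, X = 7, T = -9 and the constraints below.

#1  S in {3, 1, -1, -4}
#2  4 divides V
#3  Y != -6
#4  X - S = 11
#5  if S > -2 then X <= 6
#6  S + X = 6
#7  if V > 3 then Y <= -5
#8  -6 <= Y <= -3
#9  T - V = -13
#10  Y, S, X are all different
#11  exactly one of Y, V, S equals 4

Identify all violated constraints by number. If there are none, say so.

#1 S = -1 is in {3, 1, -1, -4} — holds.
#2 4 / 4 = 1, so 4 divides 4 — holds.
#3 Y = -3, and -3 ≠ -6 — holds.
#4 X - S = 7 - (-1) = 8, not 11 — fails.
#5 S = -1 > -2, so we need X ≤ 6; but X = 7 > 6 — fails.
#6 S + X = -1 + 7 = 6 — holds.
#7 V = 4 > 3, so we need Y ≤ -5; but Y = -3 > -5 — fails.
#8 Y = -3 lies in [-6, -3] — holds.
#9 T - V = -9 - 4 = -13 — holds.
#10 values -3, -1, 7 are pairwise distinct — holds.
#11 Y=-3, V=4, S=-1; 1 of them equals 4 — holds.

Violated: 4, 5, 7.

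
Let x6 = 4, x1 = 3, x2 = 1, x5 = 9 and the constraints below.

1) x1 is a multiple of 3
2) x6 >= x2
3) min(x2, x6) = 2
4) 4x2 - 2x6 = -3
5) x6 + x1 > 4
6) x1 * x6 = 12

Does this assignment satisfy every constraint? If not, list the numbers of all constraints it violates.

Violated: 3 and 4.

1) 3 / 3 = 1, so 3 divides 3 — holds.
2) x6 = 4, x2 = 1; 4 ≥ 1 — holds.
3) min(1, 4) = 1, not 2 — fails.
4) 4x2 - 2x6 = 4(1) - 2(4) = -4, not -3 — fails.
5) x6 + x1 = 4 + 3 = 7; 7 > 4 — holds.
6) x1 * x6 = 3 * 4 = 12 — holds.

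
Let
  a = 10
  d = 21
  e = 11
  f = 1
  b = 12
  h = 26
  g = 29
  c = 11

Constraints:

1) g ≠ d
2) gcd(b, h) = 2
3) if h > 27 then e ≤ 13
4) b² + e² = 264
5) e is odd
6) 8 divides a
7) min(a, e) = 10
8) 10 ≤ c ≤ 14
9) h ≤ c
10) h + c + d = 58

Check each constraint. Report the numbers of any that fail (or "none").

Constraints 4, 6, 9 are violated.

1) g = 29, d = 21; distinct — holds.
2) gcd(12, 26) = 2 — holds.
3) h = 26, not > 27; antecedent false, conditional vacuously true — holds.
4) b² + e² = 12² + 11² = 144 + 121 = 265, not 264 — does not hold.
5) e = 11 is odd — holds.
6) 10 = 8×1 + 2, so 8 does not divide 10 — does not hold.
7) min(10, 11) = 10 — holds.
8) c = 11 lies in [10, 14] — holds.
9) h = 26, c = 11; 26 > 11 (want ≤) — does not hold.
10) h + c + d = 26 + 11 + 21 = 58 — holds.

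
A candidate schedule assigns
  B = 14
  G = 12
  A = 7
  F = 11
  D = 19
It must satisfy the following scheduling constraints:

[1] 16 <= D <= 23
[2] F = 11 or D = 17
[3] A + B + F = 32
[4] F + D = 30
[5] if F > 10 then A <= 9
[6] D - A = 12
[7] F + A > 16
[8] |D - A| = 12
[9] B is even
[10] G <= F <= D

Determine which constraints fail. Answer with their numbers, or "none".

[1] D = 19 lies in [16, 23] — holds.
[2] F = 11 = 11 (first disjunct) — holds.
[3] A + B + F = 7 + 14 + 11 = 32 — holds.
[4] F + D = 11 + 19 = 30 — holds.
[5] F = 11 > 10, so we need A ≤ 9; A = 7 ≤ 9 — holds.
[6] D - A = 19 - 7 = 12 — holds.
[7] F + A = 11 + 7 = 18; 18 > 16 — holds.
[8] |19 - 7| = 12 — holds.
[9] B = 14 is even — holds.
[10] values 12, 11, 19; G = 12 is not <= F = 11 — does not hold.

Violated: 10.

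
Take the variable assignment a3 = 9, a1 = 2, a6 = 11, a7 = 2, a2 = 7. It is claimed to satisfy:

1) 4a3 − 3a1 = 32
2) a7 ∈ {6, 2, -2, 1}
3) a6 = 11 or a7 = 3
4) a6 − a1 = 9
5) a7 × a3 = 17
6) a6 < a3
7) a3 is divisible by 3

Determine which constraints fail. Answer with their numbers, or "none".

Violated: 1, 5, and 6.

1) 4a3 − 3a1 = 4(9) − 3(2) = 30, not 32  ✘
2) a7 = 2 is in {6, 2, -2, 1}  ✔
3) a6 = 11 = 11 (first disjunct)  ✔
4) a6 − a1 = 11 − 2 = 9  ✔
5) a7 × a3 = 2 × 9 = 18, not 17  ✘
6) a6 = 11, a3 = 9; 11 ≥ 9 (want <)  ✘
7) 9 / 3 = 3, so 3 divides 9  ✔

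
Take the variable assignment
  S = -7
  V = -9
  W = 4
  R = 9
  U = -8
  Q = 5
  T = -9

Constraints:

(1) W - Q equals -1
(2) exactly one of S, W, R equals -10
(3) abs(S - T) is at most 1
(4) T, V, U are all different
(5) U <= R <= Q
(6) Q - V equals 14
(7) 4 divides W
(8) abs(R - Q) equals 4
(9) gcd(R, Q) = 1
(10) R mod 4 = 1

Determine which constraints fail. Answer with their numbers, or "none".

(1) W - Q = 4 - 5 = -1 — OK.
(2) S=-7, W=4, R=9; 0 of them equal -10, not exactly one — violated.
(3) abs(-7 - (-9)) = 2; 2 > 1, exceeds bound 1 — violated.
(4) T = V = -9, not all different — violated.
(5) values -8, 9, 5; R = 9 is not <= Q = 5 — violated.
(6) Q - V = 5 - (-9) = 14 — OK.
(7) 4 / 4 = 1, so 4 divides 4 — OK.
(8) abs(9 - 5) = 4 — OK.
(9) gcd(9, 5) = 1 — OK.
(10) 9 mod 4 = 1 — OK.

Constraints 2, 3, 4, and 5 are violated.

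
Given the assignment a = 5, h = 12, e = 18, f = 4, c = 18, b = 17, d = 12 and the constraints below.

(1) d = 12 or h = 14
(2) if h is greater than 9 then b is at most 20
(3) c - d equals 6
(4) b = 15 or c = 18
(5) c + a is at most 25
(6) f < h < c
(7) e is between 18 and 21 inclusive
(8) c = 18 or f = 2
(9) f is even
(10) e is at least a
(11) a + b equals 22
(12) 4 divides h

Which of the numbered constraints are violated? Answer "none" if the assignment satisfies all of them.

(1) d = 12 = 12 (first disjunct)  yes
(2) h = 12 > 9, so we need b ≤ 20; b = 17 ≤ 20  yes
(3) c - d = 18 - 12 = 6  yes
(4) b = 17 ≠ 15, but c = 18 = 18 (second disjunct)  yes
(5) c + a = 18 + 5 = 23; 23 ≤ 25  yes
(6) values 4 < 12 < 18  yes
(7) e = 18 lies in [18, 21]  yes
(8) c = 18 = 18 (first disjunct)  yes
(9) f = 4 is even  yes
(10) e = 18, a = 5; 18 ≥ 5  yes
(11) a + b = 5 + 17 = 22  yes
(12) 12 / 4 = 3, so 4 divides 12  yes

None — every constraint holds.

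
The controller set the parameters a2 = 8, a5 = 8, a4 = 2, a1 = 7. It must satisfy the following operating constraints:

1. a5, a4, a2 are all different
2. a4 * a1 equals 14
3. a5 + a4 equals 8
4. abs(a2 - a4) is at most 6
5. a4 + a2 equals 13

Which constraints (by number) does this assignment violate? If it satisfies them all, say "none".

Constraints 1, 3, and 5 do not hold.

1. a5 = a2 = 8, not all different — violated.
2. a4 * a1 = 2 * 7 = 14 — satisfied.
3. a5 + a4 = 8 + 2 = 10, not 8 — violated.
4. abs(8 - 2) = 6; 6 ≤ 6 — satisfied.
5. a4 + a2 = 2 + 8 = 10, not 13 — violated.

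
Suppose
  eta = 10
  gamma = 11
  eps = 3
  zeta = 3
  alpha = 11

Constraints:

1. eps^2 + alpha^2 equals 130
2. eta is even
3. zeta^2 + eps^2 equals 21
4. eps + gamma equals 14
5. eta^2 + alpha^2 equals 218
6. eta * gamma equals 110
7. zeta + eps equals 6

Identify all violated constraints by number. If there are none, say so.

No — constraints 3, 5 are not satisfied.

1. eps^2 + alpha^2 = 3^2 + 11^2 = 9 + 121 = 130  ✔
2. eta = 10 is even  ✔
3. zeta^2 + eps^2 = 3^2 + 3^2 = 9 + 9 = 18, not 21  ✘
4. eps + gamma = 3 + 11 = 14  ✔
5. eta^2 + alpha^2 = 10^2 + 11^2 = 100 + 121 = 221, not 218  ✘
6. eta * gamma = 10 * 11 = 110  ✔
7. zeta + eps = 3 + 3 = 6  ✔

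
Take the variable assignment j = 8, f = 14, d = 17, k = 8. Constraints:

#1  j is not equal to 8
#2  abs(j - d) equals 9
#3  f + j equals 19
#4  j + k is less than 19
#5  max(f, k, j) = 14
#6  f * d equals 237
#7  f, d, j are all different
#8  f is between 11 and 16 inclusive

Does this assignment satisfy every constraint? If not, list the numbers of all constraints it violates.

#1 j = 8, but 8 is required to differ — does not hold.
#2 abs(8 - 17) = 9 — holds.
#3 f + j = 14 + 8 = 22, not 19 — does not hold.
#4 j + k = 8 + 8 = 16; 16 < 19 — holds.
#5 max(14, 8, 8) = 14 — holds.
#6 f * d = 14 * 17 = 238, not 237 — does not hold.
#7 values 14, 17, 8 are pairwise distinct — holds.
#8 f = 14 lies in [11, 16] — holds.

Violated: 1, 3, and 6.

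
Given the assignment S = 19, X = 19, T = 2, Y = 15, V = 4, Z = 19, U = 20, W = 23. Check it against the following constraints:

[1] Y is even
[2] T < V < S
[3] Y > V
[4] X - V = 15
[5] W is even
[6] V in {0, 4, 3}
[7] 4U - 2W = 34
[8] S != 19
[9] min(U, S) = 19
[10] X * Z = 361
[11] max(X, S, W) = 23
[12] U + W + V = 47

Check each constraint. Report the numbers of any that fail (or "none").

Constraints 1, 5, 8 are violated.

[1] Y = 15 is odd  fails
[2] values 2 < 4 < 19  holds
[3] Y = 15, V = 4; 15 > 4  holds
[4] X - V = 19 - 4 = 15  holds
[5] W = 23 is odd  fails
[6] V = 4 is in {0, 4, 3}  holds
[7] 4U - 2W = 4(20) - 2(23) = 34  holds
[8] S = 19, but 19 is required to differ  fails
[9] min(20, 19) = 19  holds
[10] X * Z = 19 * 19 = 361  holds
[11] max(19, 19, 23) = 23  holds
[12] U + W + V = 20 + 23 + 4 = 47  holds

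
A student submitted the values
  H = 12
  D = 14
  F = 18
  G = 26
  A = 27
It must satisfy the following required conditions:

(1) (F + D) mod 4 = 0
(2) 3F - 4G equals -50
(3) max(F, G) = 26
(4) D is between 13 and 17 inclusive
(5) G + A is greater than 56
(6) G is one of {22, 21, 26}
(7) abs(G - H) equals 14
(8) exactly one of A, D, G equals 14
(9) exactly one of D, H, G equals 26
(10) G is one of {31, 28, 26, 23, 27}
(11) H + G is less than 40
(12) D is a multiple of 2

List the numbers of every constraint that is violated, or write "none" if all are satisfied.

(1) F + D = 32; 32 mod 4 = 0 — holds.
(2) 3F - 4G = 3(18) - 4(26) = -50 — holds.
(3) max(18, 26) = 26 — holds.
(4) D = 14 lies in [13, 17] — holds.
(5) G + A = 26 + 27 = 53; 53 ≤ 56, bound 56 not met — does not hold.
(6) G = 26 is in {22, 21, 26} — holds.
(7) abs(26 - 12) = 14 — holds.
(8) A=27, D=14, G=26; 1 of them equals 14 — holds.
(9) D=14, H=12, G=26; 1 of them equals 26 — holds.
(10) G = 26 is in {31, 28, 26, 23, 27} — holds.
(11) H + G = 12 + 26 = 38; 38 < 40 — holds.
(12) 14 / 2 = 7, so 2 divides 14 — holds.

Constraint 5 is violated.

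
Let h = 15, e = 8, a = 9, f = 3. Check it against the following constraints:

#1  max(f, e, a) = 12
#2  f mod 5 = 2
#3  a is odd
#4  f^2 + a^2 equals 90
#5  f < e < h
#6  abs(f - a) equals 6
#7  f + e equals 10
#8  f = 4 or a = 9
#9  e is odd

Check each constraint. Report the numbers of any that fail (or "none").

Constraints 1, 2, 7, and 9 are violated.

#1 max(3, 8, 9) = 9, not 12 — fails.
#2 3 mod 5 = 3, not 2 — fails.
#3 a = 9 is odd — holds.
#4 f^2 + a^2 = 3^2 + 9^2 = 9 + 81 = 90 — holds.
#5 values 3 < 8 < 15 — holds.
#6 abs(3 - 9) = 6 — holds.
#7 f + e = 3 + 8 = 11, not 10 — fails.
#8 f = 3 ≠ 4, but a = 9 = 9 (second disjunct) — holds.
#9 e = 8 is even — fails.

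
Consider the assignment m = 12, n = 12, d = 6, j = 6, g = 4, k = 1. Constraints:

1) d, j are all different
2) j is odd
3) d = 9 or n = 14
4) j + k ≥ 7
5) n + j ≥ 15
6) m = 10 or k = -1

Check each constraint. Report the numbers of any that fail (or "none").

Constraints 1, 2, 3, and 6 do not hold.

1) d = j = 6, not all different — fails.
2) j = 6 is even — fails.
3) d = 6 ≠ 9 and n = 12 ≠ 14; both disjuncts false — fails.
4) j + k = 6 + 1 = 7; 7 ≥ 7 — holds.
5) n + j = 12 + 6 = 18; 18 ≥ 15 — holds.
6) m = 12 ≠ 10 and k = 1 ≠ -1; both disjuncts false — fails.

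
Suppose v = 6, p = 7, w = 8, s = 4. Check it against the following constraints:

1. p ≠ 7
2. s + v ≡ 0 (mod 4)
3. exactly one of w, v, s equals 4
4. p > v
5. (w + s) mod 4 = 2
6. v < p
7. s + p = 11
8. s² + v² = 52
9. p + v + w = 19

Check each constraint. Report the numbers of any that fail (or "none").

1. p = 7, but 7 is required to differ  fails
2. s + v = 10; 10 mod 4 = 2, not 0  fails
3. w=8, v=6, s=4; 1 of them equals 4  holds
4. p = 7, v = 6; 7 > 6  holds
5. w + s = 12; 12 mod 4 = 0, not 2  fails
6. v = 6, p = 7; 6 < 7  holds
7. s + p = 4 + 7 = 11  holds
8. s² + v² = 4² + 6² = 16 + 36 = 52  holds
9. p + v + w = 7 + 6 + 8 = 21, not 19  fails

Constraints 1, 2, 5, 9 are violated.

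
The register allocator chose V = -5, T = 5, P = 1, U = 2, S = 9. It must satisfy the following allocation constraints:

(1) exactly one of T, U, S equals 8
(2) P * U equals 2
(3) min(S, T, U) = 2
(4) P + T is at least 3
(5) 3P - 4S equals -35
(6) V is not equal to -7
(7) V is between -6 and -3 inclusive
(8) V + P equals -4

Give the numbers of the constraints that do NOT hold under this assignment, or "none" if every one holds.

(1) T=5, U=2, S=9; 0 of them equal 8, not exactly one — violated.
(2) P * U = 1 * 2 = 2 — satisfied.
(3) min(9, 5, 2) = 2 — satisfied.
(4) P + T = 1 + 5 = 6; 6 ≥ 3 — satisfied.
(5) 3P - 4S = 3(1) - 4(9) = -33, not -35 — violated.
(6) V = -5, and -5 ≠ -7 — satisfied.
(7) V = -5 lies in [-6, -3] — satisfied.
(8) V + P = -5 + 1 = -4 — satisfied.

Constraints 1 and 5 do not hold.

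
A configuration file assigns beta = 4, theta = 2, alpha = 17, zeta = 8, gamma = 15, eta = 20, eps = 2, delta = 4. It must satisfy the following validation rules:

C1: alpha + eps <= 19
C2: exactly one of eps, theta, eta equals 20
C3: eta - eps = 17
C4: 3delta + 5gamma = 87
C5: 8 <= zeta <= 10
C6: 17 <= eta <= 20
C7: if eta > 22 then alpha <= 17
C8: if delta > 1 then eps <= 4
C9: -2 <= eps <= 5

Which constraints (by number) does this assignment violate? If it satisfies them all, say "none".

Constraint 3 is violated.

C1: alpha + eps = 17 + 2 = 19; 19 ≤ 19 — OK.
C2: eps=2, theta=2, eta=20; 1 of them equals 20 — OK.
C3: eta - eps = 20 - 2 = 18, not 17 — violated.
C4: 3delta + 5gamma = 3(4) + 5(15) = 87 — OK.
C5: zeta = 8 lies in [8, 10] — OK.
C6: eta = 20 lies in [17, 20] — OK.
C7: eta = 20, not > 22; antecedent false, conditional vacuously true — OK.
C8: delta = 4 > 1, so we need eps ≤ 4; eps = 2 ≤ 4 — OK.
C9: eps = 2 lies in [-2, 5] — OK.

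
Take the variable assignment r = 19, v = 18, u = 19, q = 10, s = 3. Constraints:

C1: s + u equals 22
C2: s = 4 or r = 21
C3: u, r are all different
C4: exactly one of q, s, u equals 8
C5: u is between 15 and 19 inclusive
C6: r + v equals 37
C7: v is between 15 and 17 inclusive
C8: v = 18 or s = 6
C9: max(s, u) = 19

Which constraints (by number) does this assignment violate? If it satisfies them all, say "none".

C1: s + u = 3 + 19 = 22  true
C2: s = 3 ≠ 4 and r = 19 ≠ 21; both disjuncts false  false
C3: u = r = 19, not all different  false
C4: q=10, s=3, u=19; 0 of them equal 8, not exactly one  false
C5: u = 19 lies in [15, 19]  true
C6: r + v = 19 + 18 = 37  true
C7: v = 18 is outside [15, 17]  false
C8: v = 18 = 18 (first disjunct)  true
C9: max(3, 19) = 19  true

Constraints 2, 3, 4, and 7 are violated.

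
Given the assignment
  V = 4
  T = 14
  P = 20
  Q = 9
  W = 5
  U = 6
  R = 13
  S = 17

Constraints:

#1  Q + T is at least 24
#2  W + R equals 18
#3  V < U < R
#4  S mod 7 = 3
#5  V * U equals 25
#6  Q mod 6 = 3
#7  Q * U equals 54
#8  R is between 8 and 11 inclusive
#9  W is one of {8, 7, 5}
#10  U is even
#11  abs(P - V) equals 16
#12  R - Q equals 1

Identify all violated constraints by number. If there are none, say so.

Constraints 1, 5, 8, 12 do not hold.

#1 Q + T = 9 + 14 = 23; 23 < 24, bound 24 not met — violated.
#2 W + R = 5 + 13 = 18 — satisfied.
#3 values 4 < 6 < 13 — satisfied.
#4 17 mod 7 = 3 — satisfied.
#5 V * U = 4 * 6 = 24, not 25 — violated.
#6 9 mod 6 = 3 — satisfied.
#7 Q * U = 9 * 6 = 54 — satisfied.
#8 R = 13 is outside [8, 11] — violated.
#9 W = 5 is in {8, 7, 5} — satisfied.
#10 U = 6 is even — satisfied.
#11 abs(20 - 4) = 16 — satisfied.
#12 R - Q = 13 - 9 = 4, not 1 — violated.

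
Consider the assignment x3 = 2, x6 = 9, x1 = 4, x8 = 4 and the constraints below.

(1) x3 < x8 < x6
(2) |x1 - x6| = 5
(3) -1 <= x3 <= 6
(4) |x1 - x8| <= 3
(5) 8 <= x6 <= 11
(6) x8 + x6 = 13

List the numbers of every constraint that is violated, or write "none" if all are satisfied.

No violations.

(1) values 2 < 4 < 9 — holds.
(2) |4 - 9| = 5 — holds.
(3) x3 = 2 lies in [-1, 6] — holds.
(4) |4 - 4| = 0; 0 ≤ 3 — holds.
(5) x6 = 9 lies in [8, 11] — holds.
(6) x8 + x6 = 4 + 9 = 13 — holds.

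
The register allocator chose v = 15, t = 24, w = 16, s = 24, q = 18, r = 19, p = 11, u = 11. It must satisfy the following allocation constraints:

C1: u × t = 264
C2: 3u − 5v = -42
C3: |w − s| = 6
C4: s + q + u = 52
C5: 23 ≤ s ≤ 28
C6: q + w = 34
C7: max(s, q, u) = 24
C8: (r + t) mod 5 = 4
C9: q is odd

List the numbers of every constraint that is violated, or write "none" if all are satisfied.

Constraints 3, 4, 8, 9 are violated.

C1: u × t = 11 × 24 = 264  ✔
C2: 3u − 5v = 3(11) − 5(15) = -42  ✔
C3: |16 − 24| = 8, not 6  ✘
C4: s + q + u = 24 + 18 + 11 = 53, not 52  ✘
C5: s = 24 lies in [23, 28]  ✔
C6: q + w = 18 + 16 = 34  ✔
C7: max(24, 18, 11) = 24  ✔
C8: r + t = 43; 43 mod 5 = 3, not 4  ✘
C9: q = 18 is even  ✘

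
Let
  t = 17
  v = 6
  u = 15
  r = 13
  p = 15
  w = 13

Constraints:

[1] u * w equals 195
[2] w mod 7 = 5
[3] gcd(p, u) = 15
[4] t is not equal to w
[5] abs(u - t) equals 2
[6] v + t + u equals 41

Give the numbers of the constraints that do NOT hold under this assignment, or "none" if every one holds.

[1] u * w = 15 * 13 = 195 — satisfied.
[2] 13 mod 7 = 6, not 5 — violated.
[3] gcd(15, 15) = 15 — satisfied.
[4] t = 17, w = 13; distinct — satisfied.
[5] abs(15 - 17) = 2 — satisfied.
[6] v + t + u = 6 + 17 + 15 = 38, not 41 — violated.

No — constraints 2 and 6 are not satisfied.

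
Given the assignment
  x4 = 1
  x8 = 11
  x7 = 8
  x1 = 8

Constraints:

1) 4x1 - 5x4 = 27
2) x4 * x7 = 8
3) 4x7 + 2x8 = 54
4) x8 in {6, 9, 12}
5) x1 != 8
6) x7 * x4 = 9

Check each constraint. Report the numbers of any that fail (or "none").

1) 4x1 - 5x4 = 4(8) - 5(1) = 27 — satisfied.
2) x4 * x7 = 1 * 8 = 8 — satisfied.
3) 4x7 + 2x8 = 4(8) + 2(11) = 54 — satisfied.
4) x8 = 11 is not in {6, 9, 12} — violated.
5) x1 = 8, but 8 is required to differ — violated.
6) x7 * x4 = 8 * 1 = 8, not 9 — violated.

The assignment fails constraints 4, 5, and 6.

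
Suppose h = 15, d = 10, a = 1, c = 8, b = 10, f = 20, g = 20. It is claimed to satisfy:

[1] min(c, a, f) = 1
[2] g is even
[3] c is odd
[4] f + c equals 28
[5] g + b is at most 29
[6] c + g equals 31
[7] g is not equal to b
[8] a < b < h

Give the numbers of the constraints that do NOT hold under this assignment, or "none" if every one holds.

[1] min(8, 1, 20) = 1 — holds.
[2] g = 20 is even — holds.
[3] c = 8 is even — fails.
[4] f + c = 20 + 8 = 28 — holds.
[5] g + b = 20 + 10 = 30; 30 > 29, bound 29 not met — fails.
[6] c + g = 8 + 20 = 28, not 31 — fails.
[7] g = 20, b = 10; distinct — holds.
[8] values 1 < 10 < 15 — holds.

Violated: 3, 5, and 6.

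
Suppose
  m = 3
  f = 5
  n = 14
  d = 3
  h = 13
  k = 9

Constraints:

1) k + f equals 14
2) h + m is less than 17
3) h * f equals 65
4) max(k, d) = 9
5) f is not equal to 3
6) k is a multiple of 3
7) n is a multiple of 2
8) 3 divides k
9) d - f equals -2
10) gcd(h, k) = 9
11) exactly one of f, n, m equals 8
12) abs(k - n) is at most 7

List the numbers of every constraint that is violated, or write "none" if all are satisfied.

1) k + f = 9 + 5 = 14  holds
2) h + m = 13 + 3 = 16; 16 < 17  holds
3) h * f = 13 * 5 = 65  holds
4) max(9, 3) = 9  holds
5) f = 5, and 5 ≠ 3  holds
6) 9 / 3 = 3, so 3 divides 9  holds
7) 14 / 2 = 7, so 2 divides 14  holds
8) 9 / 3 = 3, so 3 divides 9  holds
9) d - f = 3 - 5 = -2  holds
10) gcd(13, 9) = 1, not 9  fails
11) f=5, n=14, m=3; 0 of them equal 8, not exactly one  fails
12) abs(9 - 14) = 5; 5 ≤ 7  holds

Violated: 10 and 11.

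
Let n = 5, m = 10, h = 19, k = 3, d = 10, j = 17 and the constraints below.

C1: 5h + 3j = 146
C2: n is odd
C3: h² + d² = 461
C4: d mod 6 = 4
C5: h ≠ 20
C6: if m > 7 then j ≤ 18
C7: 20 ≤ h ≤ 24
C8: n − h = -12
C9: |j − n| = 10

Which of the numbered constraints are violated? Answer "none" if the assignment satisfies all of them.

C1: 5h + 3j = 5(19) + 3(17) = 146  holds
C2: n = 5 is odd  holds
C3: h² + d² = 19² + 10² = 361 + 100 = 461  holds
C4: 10 mod 6 = 4  holds
C5: h = 19, and 19 ≠ 20  holds
C6: m = 10 > 7, so we need j ≤ 18; j = 17 ≤ 18  holds
C7: h = 19 is outside [20, 24]  fails
C8: n − h = 5 − 19 = -14, not -12  fails
C9: |17 − 5| = 12, not 10  fails

Constraints 7, 8, 9 are violated.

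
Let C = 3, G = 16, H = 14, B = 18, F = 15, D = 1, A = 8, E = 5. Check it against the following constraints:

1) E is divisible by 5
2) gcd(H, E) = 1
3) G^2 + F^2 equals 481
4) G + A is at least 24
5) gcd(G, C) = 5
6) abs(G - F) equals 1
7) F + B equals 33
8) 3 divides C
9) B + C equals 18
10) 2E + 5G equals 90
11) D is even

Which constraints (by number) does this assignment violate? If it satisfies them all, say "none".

1) 5 / 5 = 1, so 5 divides 5 — OK.
2) gcd(14, 5) = 1 — OK.
3) G^2 + F^2 = 16^2 + 15^2 = 256 + 225 = 481 — OK.
4) G + A = 16 + 8 = 24; 24 ≥ 24 — OK.
5) gcd(16, 3) = 1, not 5 — violated.
6) abs(16 - 15) = 1 — OK.
7) F + B = 15 + 18 = 33 — OK.
8) 3 / 3 = 1, so 3 divides 3 — OK.
9) B + C = 18 + 3 = 21, not 18 — violated.
10) 2E + 5G = 2(5) + 5(16) = 90 — OK.
11) D = 1 is odd — violated.

Violated: 5, 9, and 11.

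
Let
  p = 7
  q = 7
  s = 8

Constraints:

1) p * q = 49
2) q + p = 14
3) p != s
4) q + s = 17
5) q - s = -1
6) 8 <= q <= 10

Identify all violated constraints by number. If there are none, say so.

1) p * q = 7 * 7 = 49 — OK.
2) q + p = 7 + 7 = 14 — OK.
3) p = 7, s = 8; distinct — OK.
4) q + s = 7 + 8 = 15, not 17 — violated.
5) q - s = 7 - 8 = -1 — OK.
6) q = 7 is outside [8, 10] — violated.

The assignment fails constraints 4 and 6.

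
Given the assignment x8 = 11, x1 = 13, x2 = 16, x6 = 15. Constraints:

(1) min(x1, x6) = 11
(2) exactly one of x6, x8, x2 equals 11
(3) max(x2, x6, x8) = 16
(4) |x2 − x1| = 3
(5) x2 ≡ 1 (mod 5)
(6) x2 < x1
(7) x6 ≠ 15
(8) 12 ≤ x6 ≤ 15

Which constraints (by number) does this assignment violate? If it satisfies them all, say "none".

(1) min(13, 15) = 13, not 11 — fails.
(2) x6=15, x8=11, x2=16; 1 of them equals 11 — holds.
(3) max(16, 15, 11) = 16 — holds.
(4) |16 − 13| = 3 — holds.
(5) 16 mod 5 = 1 — holds.
(6) x2 = 16, x1 = 13; 16 ≥ 13 (want <) — fails.
(7) x6 = 15, but 15 is required to differ — fails.
(8) x6 = 15 lies in [12, 15] — holds.

Constraints 1, 6, and 7 are violated.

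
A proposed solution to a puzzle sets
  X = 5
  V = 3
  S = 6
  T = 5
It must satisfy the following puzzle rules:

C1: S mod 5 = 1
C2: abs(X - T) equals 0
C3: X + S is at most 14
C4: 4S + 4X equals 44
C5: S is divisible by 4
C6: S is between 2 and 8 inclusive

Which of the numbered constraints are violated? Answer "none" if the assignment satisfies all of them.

C1: 6 mod 5 = 1 — satisfied.
C2: abs(5 - 5) = 0 — satisfied.
C3: X + S = 5 + 6 = 11; 11 ≤ 14 — satisfied.
C4: 4S + 4X = 4(6) + 4(5) = 44 — satisfied.
C5: 6 = 4*1 + 2, so 4 does not divide 6 — violated.
C6: S = 6 lies in [2, 8] — satisfied.

No — constraint 5 is not satisfied.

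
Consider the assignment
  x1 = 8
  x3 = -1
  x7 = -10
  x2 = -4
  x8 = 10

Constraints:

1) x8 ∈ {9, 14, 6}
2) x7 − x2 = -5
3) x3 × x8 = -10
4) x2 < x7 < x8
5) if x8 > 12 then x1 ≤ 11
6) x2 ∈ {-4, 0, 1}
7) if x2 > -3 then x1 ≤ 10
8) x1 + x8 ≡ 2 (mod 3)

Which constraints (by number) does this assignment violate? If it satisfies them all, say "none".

Constraints 1, 2, 4, and 8 are violated.

1) x8 = 10 is not in {9, 14, 6} — does not hold.
2) x7 − x2 = -10 − (-4) = -6, not -5 — does not hold.
3) x3 × x8 = -1 × 10 = -10 — holds.
4) values -4, -10, 10; x2 = -4 is not < x7 = -10 — does not hold.
5) x8 = 10, not > 12; antecedent false, conditional vacuously true — holds.
6) x2 = -4 is in {-4, 0, 1} — holds.
7) x2 = -4, not > -3; antecedent false, conditional vacuously true — holds.
8) x1 + x8 = 18; 18 mod 3 = 0, not 2 — does not hold.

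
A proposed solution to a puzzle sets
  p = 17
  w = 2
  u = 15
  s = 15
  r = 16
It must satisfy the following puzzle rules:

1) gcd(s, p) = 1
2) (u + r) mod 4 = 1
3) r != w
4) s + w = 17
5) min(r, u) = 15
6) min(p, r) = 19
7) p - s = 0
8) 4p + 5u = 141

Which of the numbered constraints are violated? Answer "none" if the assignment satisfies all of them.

Violated: 2, 6, 7, 8.

1) gcd(15, 17) = 1 — satisfied.
2) u + r = 31; 31 mod 4 = 3, not 1 — violated.
3) r = 16, w = 2; distinct — satisfied.
4) s + w = 15 + 2 = 17 — satisfied.
5) min(16, 15) = 15 — satisfied.
6) min(17, 16) = 16, not 19 — violated.
7) p - s = 17 - 15 = 2, not 0 — violated.
8) 4p + 5u = 4(17) + 5(15) = 143, not 141 — violated.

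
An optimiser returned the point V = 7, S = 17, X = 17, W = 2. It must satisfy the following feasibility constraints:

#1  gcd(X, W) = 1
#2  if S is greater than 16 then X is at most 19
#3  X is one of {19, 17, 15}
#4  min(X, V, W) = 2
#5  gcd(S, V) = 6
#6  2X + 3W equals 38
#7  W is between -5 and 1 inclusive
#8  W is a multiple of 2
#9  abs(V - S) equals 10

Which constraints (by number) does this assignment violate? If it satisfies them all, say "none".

#1 gcd(17, 2) = 1  ✔
#2 S = 17 > 16, so we need X ≤ 19; X = 17 ≤ 19  ✔
#3 X = 17 is in {19, 17, 15}  ✔
#4 min(17, 7, 2) = 2  ✔
#5 gcd(17, 7) = 1, not 6  ✘
#6 2X + 3W = 2(17) + 3(2) = 40, not 38  ✘
#7 W = 2 is outside [-5, 1]  ✘
#8 2 / 2 = 1, so 2 divides 2  ✔
#9 abs(7 - 17) = 10  ✔

No — constraints 5, 6, and 7 are not satisfied.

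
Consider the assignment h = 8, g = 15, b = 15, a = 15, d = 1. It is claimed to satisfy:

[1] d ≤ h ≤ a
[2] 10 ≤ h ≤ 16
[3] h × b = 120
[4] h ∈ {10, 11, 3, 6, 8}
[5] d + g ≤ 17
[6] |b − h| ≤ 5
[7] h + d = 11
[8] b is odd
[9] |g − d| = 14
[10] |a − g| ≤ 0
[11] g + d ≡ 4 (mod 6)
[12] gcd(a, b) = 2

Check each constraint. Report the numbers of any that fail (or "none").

Constraints 2, 6, 7, and 12 are violated.

[1] values 1 ≤ 8 ≤ 15 — satisfied.
[2] h = 8 is outside [10, 16] — violated.
[3] h × b = 8 × 15 = 120 — satisfied.
[4] h = 8 is in {10, 11, 3, 6, 8} — satisfied.
[5] d + g = 1 + 15 = 16; 16 ≤ 17 — satisfied.
[6] |15 − 8| = 7; 7 > 5, exceeds bound 5 — violated.
[7] h + d = 8 + 1 = 9, not 11 — violated.
[8] b = 15 is odd — satisfied.
[9] |15 − 1| = 14 — satisfied.
[10] |15 − 15| = 0; 0 ≤ 0 — satisfied.
[11] g + d = 16; 16 mod 6 = 4 — satisfied.
[12] gcd(15, 15) = 15, not 2 — violated.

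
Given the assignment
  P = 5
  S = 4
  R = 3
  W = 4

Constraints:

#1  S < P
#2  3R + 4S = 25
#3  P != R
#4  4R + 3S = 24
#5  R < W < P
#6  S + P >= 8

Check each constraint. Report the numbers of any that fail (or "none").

#1 S = 4, P = 5; 4 < 5  holds
#2 3R + 4S = 3(3) + 4(4) = 25  holds
#3 P = 5, R = 3; distinct  holds
#4 4R + 3S = 4(3) + 3(4) = 24  holds
#5 values 3 < 4 < 5  holds
#6 S + P = 4 + 5 = 9; 9 ≥ 8  holds

All constraints are satisfied.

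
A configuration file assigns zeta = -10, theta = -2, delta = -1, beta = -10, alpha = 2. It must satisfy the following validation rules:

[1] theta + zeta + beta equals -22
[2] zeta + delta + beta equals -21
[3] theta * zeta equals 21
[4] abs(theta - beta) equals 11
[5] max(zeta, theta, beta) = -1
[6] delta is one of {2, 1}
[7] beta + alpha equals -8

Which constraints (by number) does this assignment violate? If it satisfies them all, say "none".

[1] theta + zeta + beta = -2 + (-10) + (-10) = -22  yes
[2] zeta + delta + beta = -10 + (-1) + (-10) = -21  yes
[3] theta * zeta = -2 * (-10) = 20, not 21  no
[4] abs(-2 - (-10)) = 8, not 11  no
[5] max(-10, -2, -10) = -2, not -1  no
[6] delta = -1 is not in {2, 1}  no
[7] beta + alpha = -10 + 2 = -8  yes

Constraints 3, 4, 5, 6 do not hold.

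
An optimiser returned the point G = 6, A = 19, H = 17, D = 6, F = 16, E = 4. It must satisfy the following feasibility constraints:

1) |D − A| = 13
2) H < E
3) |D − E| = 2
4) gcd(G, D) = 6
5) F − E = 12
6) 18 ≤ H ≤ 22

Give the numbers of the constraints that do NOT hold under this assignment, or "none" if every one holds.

Constraints 2, 6 do not hold.

1) |6 − 19| = 13 — OK.
2) H = 17, E = 4; 17 ≥ 4 (want <) — violated.
3) |6 − 4| = 2 — OK.
4) gcd(6, 6) = 6 — OK.
5) F − E = 16 − 4 = 12 — OK.
6) H = 17 is outside [18, 22] — violated.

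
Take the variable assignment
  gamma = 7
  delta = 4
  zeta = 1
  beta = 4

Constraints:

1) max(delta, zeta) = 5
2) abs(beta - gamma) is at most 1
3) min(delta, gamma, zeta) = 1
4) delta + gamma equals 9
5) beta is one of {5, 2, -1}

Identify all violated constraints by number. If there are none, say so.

Constraints 1, 2, 4, and 5 are violated.

1) max(4, 1) = 4, not 5 — fails.
2) abs(4 - 7) = 3; 3 > 1, exceeds bound 1 — fails.
3) min(4, 7, 1) = 1 — holds.
4) delta + gamma = 4 + 7 = 11, not 9 — fails.
5) beta = 4 is not in {5, 2, -1} — fails.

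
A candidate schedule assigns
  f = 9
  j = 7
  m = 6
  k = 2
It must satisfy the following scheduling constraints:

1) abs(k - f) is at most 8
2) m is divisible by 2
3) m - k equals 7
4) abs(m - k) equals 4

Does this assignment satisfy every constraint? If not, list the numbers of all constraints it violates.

1) abs(2 - 9) = 7; 7 ≤ 8  ✔
2) 6 / 2 = 3, so 2 divides 6  ✔
3) m - k = 6 - 2 = 4, not 7  ✘
4) abs(6 - 2) = 4  ✔

Constraint 3 does not hold.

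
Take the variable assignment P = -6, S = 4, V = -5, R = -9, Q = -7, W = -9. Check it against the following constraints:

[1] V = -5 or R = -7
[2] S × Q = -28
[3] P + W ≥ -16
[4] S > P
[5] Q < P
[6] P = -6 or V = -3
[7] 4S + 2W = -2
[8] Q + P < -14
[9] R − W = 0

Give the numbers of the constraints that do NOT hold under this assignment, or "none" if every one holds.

[1] V = -5 = -5 (first disjunct)  true
[2] S × Q = 4 × (-7) = -28  true
[3] P + W = -6 + (-9) = -15; -15 ≥ -16  true
[4] S = 4, P = -6; 4 > -6  true
[5] Q = -7, P = -6; -7 < -6  true
[6] P = -6 = -6 (first disjunct)  true
[7] 4S + 2W = 4(4) + 2(-9) = -2  true
[8] Q + P = -7 + (-6) = -13; -13 ≥ -14, bound -14 not met  false
[9] R − W = -9 − (-9) = 0  true

Violated: 8.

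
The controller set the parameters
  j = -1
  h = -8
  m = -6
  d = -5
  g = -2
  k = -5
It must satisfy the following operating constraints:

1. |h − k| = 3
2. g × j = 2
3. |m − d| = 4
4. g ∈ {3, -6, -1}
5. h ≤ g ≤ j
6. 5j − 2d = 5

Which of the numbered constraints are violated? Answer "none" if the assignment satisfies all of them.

Constraints 3, 4 are violated.

1. |-8 − (-5)| = 3  holds
2. g × j = -2 × (-1) = 2  holds
3. |-6 − (-5)| = 1, not 4  fails
4. g = -2 is not in {3, -6, -1}  fails
5. values -8 ≤ -2 ≤ -1  holds
6. 5j − 2d = 5(-1) − 2(-5) = 5  holds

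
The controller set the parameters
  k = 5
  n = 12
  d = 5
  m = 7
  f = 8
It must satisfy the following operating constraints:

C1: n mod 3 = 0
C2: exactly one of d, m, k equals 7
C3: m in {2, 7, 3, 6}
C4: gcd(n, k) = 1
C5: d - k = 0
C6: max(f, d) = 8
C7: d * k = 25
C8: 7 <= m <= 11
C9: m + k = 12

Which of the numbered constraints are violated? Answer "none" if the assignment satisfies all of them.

C1: 12 mod 3 = 0 — OK.
C2: d=5, m=7, k=5; 1 of them equals 7 — OK.
C3: m = 7 is in {2, 7, 3, 6} — OK.
C4: gcd(12, 5) = 1 — OK.
C5: d - k = 5 - 5 = 0 — OK.
C6: max(8, 5) = 8 — OK.
C7: d * k = 5 * 5 = 25 — OK.
C8: m = 7 lies in [7, 11] — OK.
C9: m + k = 7 + 5 = 12 — OK.

The assignment satisfies every constraint.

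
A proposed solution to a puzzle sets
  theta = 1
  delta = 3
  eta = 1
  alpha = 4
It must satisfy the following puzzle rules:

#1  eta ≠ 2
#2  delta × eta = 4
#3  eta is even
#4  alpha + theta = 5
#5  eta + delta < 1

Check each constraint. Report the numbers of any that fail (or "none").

Constraints 2, 3, and 5 are violated.

#1 eta = 1, and 1 ≠ 2  ✓
#2 delta × eta = 3 × 1 = 3, not 4  ✗
#3 eta = 1 is odd  ✗
#4 alpha + theta = 4 + 1 = 5  ✓
#5 eta + delta = 1 + 3 = 4; 4 ≥ 1, bound 1 not met  ✗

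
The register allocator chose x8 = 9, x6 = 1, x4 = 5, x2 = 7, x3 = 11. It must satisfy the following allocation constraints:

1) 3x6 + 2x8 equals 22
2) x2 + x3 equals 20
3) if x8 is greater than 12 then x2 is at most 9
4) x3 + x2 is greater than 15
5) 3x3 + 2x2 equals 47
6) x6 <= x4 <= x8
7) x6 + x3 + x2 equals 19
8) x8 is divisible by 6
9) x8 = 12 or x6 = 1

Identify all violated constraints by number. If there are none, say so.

No — constraints 1, 2, and 8 are not satisfied.

1) 3x6 + 2x8 = 3(1) + 2(9) = 21, not 22 — does not hold.
2) x2 + x3 = 7 + 11 = 18, not 20 — does not hold.
3) x8 = 9, not > 12; antecedent false, conditional vacuously true — holds.
4) x3 + x2 = 11 + 7 = 18; 18 > 15 — holds.
5) 3x3 + 2x2 = 3(11) + 2(7) = 47 — holds.
6) values 1 <= 5 <= 9 — holds.
7) x6 + x3 + x2 = 1 + 11 + 7 = 19 — holds.
8) 9 = 6*1 + 3, so 6 does not divide 9 — does not hold.
9) x8 = 9 ≠ 12, but x6 = 1 = 1 (second disjunct) — holds.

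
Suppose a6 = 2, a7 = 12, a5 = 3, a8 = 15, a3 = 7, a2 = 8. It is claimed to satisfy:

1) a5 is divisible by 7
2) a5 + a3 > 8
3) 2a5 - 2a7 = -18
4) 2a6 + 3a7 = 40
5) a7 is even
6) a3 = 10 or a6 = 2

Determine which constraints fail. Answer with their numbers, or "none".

1) 3 = 7*0 + 3, so 7 does not divide 3  fails
2) a5 + a3 = 3 + 7 = 10; 10 > 8  holds
3) 2a5 - 2a7 = 2(3) - 2(12) = -18  holds
4) 2a6 + 3a7 = 2(2) + 3(12) = 40  holds
5) a7 = 12 is even  holds
6) a3 = 7 ≠ 10, but a6 = 2 = 2 (second disjunct)  holds

Constraint 1 is violated.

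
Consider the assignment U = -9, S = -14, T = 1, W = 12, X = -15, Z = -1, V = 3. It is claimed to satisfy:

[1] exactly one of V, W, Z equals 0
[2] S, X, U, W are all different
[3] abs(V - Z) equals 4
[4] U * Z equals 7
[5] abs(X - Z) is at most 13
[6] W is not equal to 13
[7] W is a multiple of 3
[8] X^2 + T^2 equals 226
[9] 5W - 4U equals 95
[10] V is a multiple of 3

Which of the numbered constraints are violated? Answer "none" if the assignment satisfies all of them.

[1] V=3, W=12, Z=-1; 0 of them equal 0, not exactly one — violated.
[2] values -14, -15, -9, 12 are pairwise distinct — OK.
[3] abs(3 - (-1)) = 4 — OK.
[4] U * Z = -9 * (-1) = 9, not 7 — violated.
[5] abs(-15 - (-1)) = 14; 14 > 13, exceeds bound 13 — violated.
[6] W = 12, and 12 ≠ 13 — OK.
[7] 12 / 3 = 4, so 3 divides 12 — OK.
[8] X^2 + T^2 = (-15)^2 + 1^2 = 225 + 1 = 226 — OK.
[9] 5W - 4U = 5(12) - 4(-9) = 96, not 95 — violated.
[10] 3 / 3 = 1, so 3 divides 3 — OK.

Violated: 1, 4, 5, and 9.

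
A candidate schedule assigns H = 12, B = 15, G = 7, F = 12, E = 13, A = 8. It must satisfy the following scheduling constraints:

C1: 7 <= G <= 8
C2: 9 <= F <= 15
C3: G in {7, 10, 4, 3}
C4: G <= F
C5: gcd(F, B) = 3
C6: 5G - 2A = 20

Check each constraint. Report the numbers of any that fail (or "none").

C1: G = 7 lies in [7, 8] — OK.
C2: F = 12 lies in [9, 15] — OK.
C3: G = 7 is in {7, 10, 4, 3} — OK.
C4: G = 7, F = 12; 7 ≤ 12 — OK.
C5: gcd(12, 15) = 3 — OK.
C6: 5G - 2A = 5(7) - 2(8) = 19, not 20 — violated.

Violated: 6.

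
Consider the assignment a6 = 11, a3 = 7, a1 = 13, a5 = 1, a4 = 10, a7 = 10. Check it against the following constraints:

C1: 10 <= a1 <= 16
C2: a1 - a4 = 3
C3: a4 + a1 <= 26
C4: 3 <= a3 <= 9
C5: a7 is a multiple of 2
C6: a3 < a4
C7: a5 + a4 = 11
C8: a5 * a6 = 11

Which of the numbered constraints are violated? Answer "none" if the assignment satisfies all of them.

The assignment satisfies every constraint.

C1: a1 = 13 lies in [10, 16] — OK.
C2: a1 - a4 = 13 - 10 = 3 — OK.
C3: a4 + a1 = 10 + 13 = 23; 23 ≤ 26 — OK.
C4: a3 = 7 lies in [3, 9] — OK.
C5: 10 / 2 = 5, so 2 divides 10 — OK.
C6: a3 = 7, a4 = 10; 7 < 10 — OK.
C7: a5 + a4 = 1 + 10 = 11 — OK.
C8: a5 * a6 = 1 * 11 = 11 — OK.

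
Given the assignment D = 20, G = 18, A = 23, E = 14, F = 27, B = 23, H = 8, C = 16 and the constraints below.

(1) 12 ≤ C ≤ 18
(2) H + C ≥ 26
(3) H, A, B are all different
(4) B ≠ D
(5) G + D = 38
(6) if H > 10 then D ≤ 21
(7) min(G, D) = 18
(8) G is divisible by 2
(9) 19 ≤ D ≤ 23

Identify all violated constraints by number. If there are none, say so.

Constraints 2 and 3 do not hold.

(1) C = 16 lies in [12, 18]  ✓
(2) H + C = 8 + 16 = 24; 24 < 26, bound 26 not met  ✗
(3) A = B = 23, not all different  ✗
(4) B = 23, D = 20; distinct  ✓
(5) G + D = 18 + 20 = 38  ✓
(6) H = 8, not > 10; antecedent false, conditional vacuously true  ✓
(7) min(18, 20) = 18  ✓
(8) 18 / 2 = 9, so 2 divides 18  ✓
(9) D = 20 lies in [19, 23]  ✓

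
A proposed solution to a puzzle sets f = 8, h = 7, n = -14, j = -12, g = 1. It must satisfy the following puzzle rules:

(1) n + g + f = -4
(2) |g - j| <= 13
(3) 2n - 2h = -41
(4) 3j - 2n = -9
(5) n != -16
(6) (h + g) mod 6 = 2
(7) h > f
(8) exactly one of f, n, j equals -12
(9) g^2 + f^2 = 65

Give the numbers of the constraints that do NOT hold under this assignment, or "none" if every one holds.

Violated: 1, 3, 4, and 7.

(1) n + g + f = -14 + 1 + 8 = -5, not -4  false
(2) |1 - (-12)| = 13; 13 ≤ 13  true
(3) 2n - 2h = 2(-14) - 2(7) = -42, not -41  false
(4) 3j - 2n = 3(-12) - 2(-14) = -8, not -9  false
(5) n = -14, and -14 ≠ -16  true
(6) h + g = 8; 8 mod 6 = 2  true
(7) h = 7, f = 8; 7 ≤ 8 (want >)  false
(8) f=8, n=-14, j=-12; 1 of them equals -12  true
(9) g^2 + f^2 = 1^2 + 8^2 = 1 + 64 = 65  true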